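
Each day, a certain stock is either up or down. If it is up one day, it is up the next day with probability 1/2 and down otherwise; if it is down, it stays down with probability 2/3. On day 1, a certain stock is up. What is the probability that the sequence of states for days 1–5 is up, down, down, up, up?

Day 1 is given. For each transition, use the conditional probability from the current state:
P(down | up) = 1/2; P(down | down) = 2/3; P(up | down) = 1/3; P(up | up) = 1/2.
P = 1/2 × 2/3 × 1/3 × 1/2 = 2/36 = 1/18.

1/18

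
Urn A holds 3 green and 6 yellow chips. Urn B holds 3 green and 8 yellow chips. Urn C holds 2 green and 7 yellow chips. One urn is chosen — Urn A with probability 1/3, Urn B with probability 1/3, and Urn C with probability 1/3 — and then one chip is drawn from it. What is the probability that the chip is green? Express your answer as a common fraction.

From Urn A: P(green) = 3/9.
From Urn B: P(green) = 3/11.
From Urn C: P(green) = 2/9.
Total probability = (1/3)(3/9) + (1/3)(3/11) + (1/3)(2/9) = 82/297.

82/297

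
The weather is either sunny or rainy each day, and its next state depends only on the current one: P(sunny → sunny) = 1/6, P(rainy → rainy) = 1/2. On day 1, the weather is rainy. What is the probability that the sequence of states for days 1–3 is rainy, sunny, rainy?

Day 1 is given. For each transition, use the conditional probability from the current state:
P(sunny | rainy) = 1/2; P(rainy | sunny) = 5/6.
P = 1/2 × 5/6 = 5/12.

5/12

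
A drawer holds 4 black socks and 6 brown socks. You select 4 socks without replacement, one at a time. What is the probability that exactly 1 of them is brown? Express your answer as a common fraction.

One ordering (brown drawn first) has probability 6/10 × 4/9 × 3/8 × 2/7 = 144/5040 = 1/35.
There are C(4,1) = 4 such orderings, each equally likely, so P = 4 × 1/35 = 4/35.

4/35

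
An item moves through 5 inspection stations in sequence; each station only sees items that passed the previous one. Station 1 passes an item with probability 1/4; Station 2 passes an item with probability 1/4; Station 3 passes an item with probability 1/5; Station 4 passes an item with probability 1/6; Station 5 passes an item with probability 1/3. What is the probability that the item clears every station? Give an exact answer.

Multiplying along the chain,
P = 1/4 × 1/4 × 1/5 × 1/6 × 1/3 = 1/1440.

1/1440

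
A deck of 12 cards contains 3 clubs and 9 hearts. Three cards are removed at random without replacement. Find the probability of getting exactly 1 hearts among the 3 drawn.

One ordering (a heart drawn first) has probability 9/12 × 3/11 × 2/10 = 54/1320 = 9/220.
There are C(3,1) = 3 such orderings, each equally likely, so P = 3 × 9/220 = 27/220.

27/220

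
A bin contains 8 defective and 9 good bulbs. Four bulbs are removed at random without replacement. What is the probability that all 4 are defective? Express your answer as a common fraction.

1/34

P = 8/17 × 7/16 × 6/15 × 5/14 = 1680/57120 = 1/34.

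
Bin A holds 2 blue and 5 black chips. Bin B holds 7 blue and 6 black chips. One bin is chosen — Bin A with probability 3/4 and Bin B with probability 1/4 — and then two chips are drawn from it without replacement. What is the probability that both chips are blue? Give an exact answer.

75/728

From Bin A: P(both blue) = (2/7)(1/6) = 1/21.
From Bin B: P(both blue) = (7/13)(6/12) = 7/26.
Total probability = (3/4)(1/21) + (1/4)(7/26) = 75/728.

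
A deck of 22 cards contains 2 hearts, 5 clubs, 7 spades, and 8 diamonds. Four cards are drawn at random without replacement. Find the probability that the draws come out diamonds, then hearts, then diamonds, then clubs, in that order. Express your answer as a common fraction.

Multiply the probability of each draw given the previous ones:
P = 8/22 × 2/21 × 7/20 × 5/19 = 560/175560 = 2/627.

2/627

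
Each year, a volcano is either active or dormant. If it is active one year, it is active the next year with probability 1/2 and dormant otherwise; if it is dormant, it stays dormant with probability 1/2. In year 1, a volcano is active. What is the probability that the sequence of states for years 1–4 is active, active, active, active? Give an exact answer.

1/8

Year 1 is given. For each transition, use the conditional probability from the current state:
P(active | active) = 1/2; P(active | active) = 1/2; P(active | active) = 1/2.
P = 1/2 × 1/2 × 1/2 = 1/8.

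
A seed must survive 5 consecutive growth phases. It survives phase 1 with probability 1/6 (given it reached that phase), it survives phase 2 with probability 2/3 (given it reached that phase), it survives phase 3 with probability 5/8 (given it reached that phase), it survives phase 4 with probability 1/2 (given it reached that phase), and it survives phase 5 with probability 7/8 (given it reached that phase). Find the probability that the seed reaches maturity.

The events are sequential, so multiply the conditional probabilities:
P = 1/6 × 2/3 × 5/8 × 1/2 × 7/8 = 70/2304 = 35/1152.

35/1152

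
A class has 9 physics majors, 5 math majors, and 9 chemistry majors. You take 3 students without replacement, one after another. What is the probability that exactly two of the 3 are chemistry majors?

One ordering (chemistry majors drawn first) has probability 9/23 × 8/22 × 14/21 = 1008/10626 = 24/253.
There are C(3,2) = 3 such orderings, each equally likely, so P = 3 × 24/253 = 72/253.

72/253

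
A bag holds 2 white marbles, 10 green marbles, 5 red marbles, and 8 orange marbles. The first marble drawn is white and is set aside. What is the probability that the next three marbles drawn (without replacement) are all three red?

5/1012

With the first marble removed, 5 red remain out of 24.
P = 5/24 × 4/23 × 3/22 = 60/12144 = 5/1012.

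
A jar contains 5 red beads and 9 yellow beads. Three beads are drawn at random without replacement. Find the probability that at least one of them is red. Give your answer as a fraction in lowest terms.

10/13

P(no red) = 9/14 × 8/13 × 7/12 = 504/2184 = 3/13.
P(at least one) = 1 − 3/13 = 10/13.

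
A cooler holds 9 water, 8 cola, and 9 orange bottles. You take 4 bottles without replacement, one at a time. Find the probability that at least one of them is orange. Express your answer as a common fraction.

1257/1495

P(no orange) = 17/26 × 16/25 × 15/24 × 14/23 = 57120/358800 = 238/1495.
P(at least one) = 1 − 238/1495 = 1257/1495.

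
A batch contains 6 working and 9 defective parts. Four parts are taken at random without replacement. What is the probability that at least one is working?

P(no working) = 9/15 × 8/14 × 7/13 × 6/12 = 3024/32760 = 6/65.
P(at least one) = 1 − 6/65 = 59/65.

59/65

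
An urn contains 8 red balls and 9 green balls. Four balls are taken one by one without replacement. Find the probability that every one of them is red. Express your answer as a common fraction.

P = 8/17 × 7/16 × 6/15 × 5/14 = 1680/57120 = 1/34.

1/34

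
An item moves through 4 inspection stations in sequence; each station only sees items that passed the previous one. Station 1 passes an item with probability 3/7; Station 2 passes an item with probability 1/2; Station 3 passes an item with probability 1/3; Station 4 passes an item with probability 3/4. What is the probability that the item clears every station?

3/56

Multiplying along the chain,
P = 3/7 × 1/2 × 1/3 × 3/4 = 9/168 = 3/56.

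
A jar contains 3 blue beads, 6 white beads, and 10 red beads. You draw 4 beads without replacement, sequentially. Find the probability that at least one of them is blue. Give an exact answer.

P(no blue) = 16/19 × 15/18 × 14/17 × 13/16 = 43680/93024 = 455/969.
P(at least one) = 1 − 455/969 = 514/969.

514/969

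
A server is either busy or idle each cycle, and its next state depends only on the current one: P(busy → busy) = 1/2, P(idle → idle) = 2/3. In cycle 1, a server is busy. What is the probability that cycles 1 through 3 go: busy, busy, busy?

1/4

Cycle 1 is given. For each transition, use the conditional probability from the current state:
P(busy | busy) = 1/2; P(busy | busy) = 1/2.
P = 1/2 × 1/2 = 1/4.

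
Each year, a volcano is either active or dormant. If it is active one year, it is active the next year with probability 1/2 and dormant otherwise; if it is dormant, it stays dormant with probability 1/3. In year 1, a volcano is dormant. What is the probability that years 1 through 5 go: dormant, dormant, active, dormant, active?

Year 1 is given. For each transition, use the conditional probability from the current state:
P(dormant | dormant) = 1/3; P(active | dormant) = 2/3; P(dormant | active) = 1/2; P(active | dormant) = 2/3.
P = 1/3 × 2/3 × 1/2 × 2/3 = 4/54 = 2/27.

2/27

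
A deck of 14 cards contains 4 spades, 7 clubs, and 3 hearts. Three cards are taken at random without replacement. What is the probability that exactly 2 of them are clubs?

One ordering (clubs drawn first) has probability 7/14 × 6/13 × 7/12 = 294/2184 = 7/52.
There are C(3,2) = 3 such orderings, each equally likely, so P = 3 × 7/52 = 21/52.

21/52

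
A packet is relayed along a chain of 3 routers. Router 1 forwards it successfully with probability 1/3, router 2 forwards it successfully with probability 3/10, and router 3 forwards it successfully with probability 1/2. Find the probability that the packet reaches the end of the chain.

The events are sequential, so multiply the conditional probabilities:
P = 1/3 × 3/10 × 1/2 = 3/60 = 1/20.

1/20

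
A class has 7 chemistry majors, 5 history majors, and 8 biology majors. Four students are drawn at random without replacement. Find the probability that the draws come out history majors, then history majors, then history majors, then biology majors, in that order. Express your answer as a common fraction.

4/969

Chain rule:
P = 5/20 × 4/19 × 3/18 × 8/17 = 480/116280 = 4/969.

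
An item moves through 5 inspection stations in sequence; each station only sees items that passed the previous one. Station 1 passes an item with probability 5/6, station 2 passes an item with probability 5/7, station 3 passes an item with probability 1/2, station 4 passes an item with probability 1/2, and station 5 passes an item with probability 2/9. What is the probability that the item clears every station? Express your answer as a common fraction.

25/756

Each stage is reached only if all earlier stages succeed, so
P = 5/6 × 5/7 × 1/2 × 1/2 × 2/9 = 50/1512 = 25/756.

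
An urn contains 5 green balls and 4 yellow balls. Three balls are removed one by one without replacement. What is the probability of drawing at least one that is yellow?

P(no yellow) = 5/9 × 4/8 × 3/7 = 60/504 = 5/42.
P(at least one) = 1 − 5/42 = 37/42.

37/42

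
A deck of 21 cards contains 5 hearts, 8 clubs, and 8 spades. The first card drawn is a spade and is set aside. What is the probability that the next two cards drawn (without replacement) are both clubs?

With the first card removed, 8 clubs remain out of 20.
P = 8/20 × 7/19 = 56/380 = 14/95.

14/95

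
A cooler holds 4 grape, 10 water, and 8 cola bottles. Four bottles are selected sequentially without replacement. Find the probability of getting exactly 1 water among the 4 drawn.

40/133

One ordering (water drawn first) has probability 10/22 × 12/21 × 11/20 × 10/19 = 13200/175560 = 10/133.
There are C(4,1) = 4 such orderings, each equally likely, so P = 4 × 10/133 = 40/133.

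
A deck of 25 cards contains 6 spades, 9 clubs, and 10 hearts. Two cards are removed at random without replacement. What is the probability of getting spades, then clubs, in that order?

Chain rule:
P = 6/25 × 9/24 = 54/600 = 9/100.

9/100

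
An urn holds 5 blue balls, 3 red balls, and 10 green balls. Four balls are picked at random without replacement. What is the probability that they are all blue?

P = 5/18 × 4/17 × 3/16 × 2/15 = 120/73440 = 1/612.

1/612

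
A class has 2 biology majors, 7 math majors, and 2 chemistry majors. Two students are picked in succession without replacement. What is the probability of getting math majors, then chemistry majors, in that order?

Multiply the probability of each draw given the previous ones:
P = 7/11 × 2/10 = 14/110 = 7/55.

7/55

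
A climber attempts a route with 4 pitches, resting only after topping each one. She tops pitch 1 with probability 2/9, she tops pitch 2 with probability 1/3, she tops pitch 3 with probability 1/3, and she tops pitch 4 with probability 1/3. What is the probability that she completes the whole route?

2/243

Each stage is reached only if all earlier stages succeed, so
P = 2/9 × 1/3 × 1/3 × 1/3 = 2/243.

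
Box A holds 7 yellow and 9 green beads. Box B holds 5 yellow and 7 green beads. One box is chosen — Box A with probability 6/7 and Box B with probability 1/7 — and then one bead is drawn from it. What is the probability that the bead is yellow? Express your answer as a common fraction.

73/168

From Box A: P(yellow) = 7/16.
From Box B: P(yellow) = 5/12.
Total probability = (6/7)(7/16) + (1/7)(5/12) = 73/168.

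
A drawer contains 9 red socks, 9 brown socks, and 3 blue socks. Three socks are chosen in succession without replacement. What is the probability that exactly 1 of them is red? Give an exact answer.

One ordering (red drawn first) has probability 9/21 × 12/20 × 11/19 = 1188/7980 = 99/665.
There are C(3,1) = 3 such orderings, each equally likely, so P = 3 × 99/665 = 297/665.

297/665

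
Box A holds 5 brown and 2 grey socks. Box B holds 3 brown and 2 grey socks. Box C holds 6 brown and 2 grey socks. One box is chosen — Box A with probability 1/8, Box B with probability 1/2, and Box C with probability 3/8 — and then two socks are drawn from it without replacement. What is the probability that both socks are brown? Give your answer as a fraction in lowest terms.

197/480

From Box A: P(both brown) = (5/7)(4/6) = 10/21.
From Box B: P(both brown) = (3/5)(2/4) = 3/10.
From Box C: P(both brown) = (6/8)(5/7) = 15/28.
Total probability = (1/8)(10/21) + (1/2)(3/10) + (3/8)(15/28) = 197/480.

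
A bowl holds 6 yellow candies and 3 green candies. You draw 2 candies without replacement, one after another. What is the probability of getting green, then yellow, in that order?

1/4

Chain rule:
P = 3/9 × 6/8 = 18/72 = 1/4.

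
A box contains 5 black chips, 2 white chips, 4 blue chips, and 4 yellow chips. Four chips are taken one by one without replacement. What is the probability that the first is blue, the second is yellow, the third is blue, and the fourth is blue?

Multiply the probability of each draw given the previous ones:
P = 4/15 × 4/14 × 3/13 × 2/12 = 96/32760 = 4/1365.

4/1365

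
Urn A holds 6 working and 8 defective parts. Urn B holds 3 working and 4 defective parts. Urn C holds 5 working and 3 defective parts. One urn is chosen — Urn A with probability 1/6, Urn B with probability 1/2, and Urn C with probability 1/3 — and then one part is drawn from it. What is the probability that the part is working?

From Urn A: P(working) = 6/14.
From Urn B: P(working) = 3/7.
From Urn C: P(working) = 5/8.
Total probability = (1/6)(6/14) + (1/2)(3/7) + (1/3)(5/8) = 83/168.

83/168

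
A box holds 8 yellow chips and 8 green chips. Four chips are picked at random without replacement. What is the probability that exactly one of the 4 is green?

16/65

One ordering (green drawn first) has probability 8/16 × 8/15 × 7/14 × 6/13 = 2688/43680 = 4/65.
There are C(4,1) = 4 such orderings, each equally likely, so P = 4 × 4/65 = 16/65.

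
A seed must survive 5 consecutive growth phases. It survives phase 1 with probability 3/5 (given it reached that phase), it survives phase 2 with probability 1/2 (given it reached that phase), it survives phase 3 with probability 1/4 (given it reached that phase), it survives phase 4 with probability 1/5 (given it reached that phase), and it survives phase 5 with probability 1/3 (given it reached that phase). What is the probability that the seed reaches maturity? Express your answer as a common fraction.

The events are sequential, so multiply the conditional probabilities:
P = 3/5 × 1/2 × 1/4 × 1/5 × 1/3 = 3/600 = 1/200.

1/200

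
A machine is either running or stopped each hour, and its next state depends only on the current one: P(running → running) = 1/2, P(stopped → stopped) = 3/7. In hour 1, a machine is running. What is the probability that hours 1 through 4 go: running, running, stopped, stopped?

Hour 1 is given. For each transition, use the conditional probability from the current state:
P(running | running) = 1/2; P(stopped | running) = 1/2; P(stopped | stopped) = 3/7.
P = 1/2 × 1/2 × 3/7 = 3/28.

3/28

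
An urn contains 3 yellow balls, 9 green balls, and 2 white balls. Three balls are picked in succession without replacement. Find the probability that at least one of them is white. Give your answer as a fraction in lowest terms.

P(no white) = 12/14 × 11/13 × 10/12 = 1320/2184 = 55/91.
P(at least one) = 1 − 55/91 = 36/91.

36/91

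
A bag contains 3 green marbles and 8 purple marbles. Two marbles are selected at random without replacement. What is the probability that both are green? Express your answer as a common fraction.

P = 3/11 × 2/10 = 6/110 = 3/55.

3/55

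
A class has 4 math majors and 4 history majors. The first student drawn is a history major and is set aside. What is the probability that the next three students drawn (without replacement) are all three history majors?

1/35

With the first student removed, 3 history majors remain out of 7.
P = 3/7 × 2/6 × 1/5 = 6/210 = 1/35.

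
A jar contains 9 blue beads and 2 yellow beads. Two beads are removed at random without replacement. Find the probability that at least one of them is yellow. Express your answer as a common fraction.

P(no yellow) = 9/11 × 8/10 = 72/110 = 36/55.
P(at least one) = 1 − 36/55 = 19/55.

19/55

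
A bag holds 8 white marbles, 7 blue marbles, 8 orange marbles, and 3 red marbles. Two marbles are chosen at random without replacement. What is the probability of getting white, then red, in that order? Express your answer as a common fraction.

12/325

Chain rule:
P = 8/26 × 3/25 = 24/650 = 12/325.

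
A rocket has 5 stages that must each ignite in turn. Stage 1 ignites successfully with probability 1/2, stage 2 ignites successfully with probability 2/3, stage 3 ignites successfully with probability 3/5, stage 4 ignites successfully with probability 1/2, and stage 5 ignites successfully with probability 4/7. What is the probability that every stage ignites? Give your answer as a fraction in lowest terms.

Each stage is reached only if all earlier stages succeed, so
P = 1/2 × 2/3 × 3/5 × 1/2 × 4/7 = 24/420 = 2/35.

2/35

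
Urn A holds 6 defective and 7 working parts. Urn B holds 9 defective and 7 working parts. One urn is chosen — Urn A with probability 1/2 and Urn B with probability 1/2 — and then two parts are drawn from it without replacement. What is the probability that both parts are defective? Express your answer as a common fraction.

From Urn A: P(both defective) = (6/13)(5/12) = 5/26.
From Urn B: P(both defective) = (9/16)(8/15) = 3/10.
Total probability = (1/2)(5/26) + (1/2)(3/10) = 16/65.

16/65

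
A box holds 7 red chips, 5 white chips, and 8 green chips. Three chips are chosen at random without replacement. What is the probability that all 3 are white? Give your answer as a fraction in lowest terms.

1/114

P(every draw is white) = 5/20 × 4/19 × 3/18 = 60/6840 = 1/114.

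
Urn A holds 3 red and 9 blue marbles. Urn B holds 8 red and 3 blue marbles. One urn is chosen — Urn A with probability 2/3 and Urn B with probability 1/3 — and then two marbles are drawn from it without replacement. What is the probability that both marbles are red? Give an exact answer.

1/5

From Urn A: P(both red) = (3/12)(2/11) = 1/22.
From Urn B: P(both red) = (8/11)(7/10) = 28/55.
Total probability = (2/3)(1/22) + (1/3)(28/55) = 1/5.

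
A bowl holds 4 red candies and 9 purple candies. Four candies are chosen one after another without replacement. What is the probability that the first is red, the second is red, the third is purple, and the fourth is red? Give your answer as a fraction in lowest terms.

Chain rule:
P = 4/13 × 3/12 × 9/11 × 2/10 = 216/17160 = 9/715.

9/715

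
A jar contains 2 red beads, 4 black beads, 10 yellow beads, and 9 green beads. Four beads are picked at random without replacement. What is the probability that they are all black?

P(every draw is black) = 4/25 × 3/24 × 2/23 × 1/22 = 24/303600 = 1/12650.

1/12650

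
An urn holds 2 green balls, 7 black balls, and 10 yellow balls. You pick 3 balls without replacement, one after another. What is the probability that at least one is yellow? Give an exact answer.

295/323

P(no yellow) = 9/19 × 8/18 × 7/17 = 504/5814 = 28/323.
P(at least one) = 1 − 28/323 = 295/323.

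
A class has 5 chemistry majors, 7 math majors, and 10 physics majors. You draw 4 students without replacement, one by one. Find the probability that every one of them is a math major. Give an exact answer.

P(every draw is a math major) = 7/22 × 6/21 × 5/20 × 4/19 = 840/175560 = 1/209.

1/209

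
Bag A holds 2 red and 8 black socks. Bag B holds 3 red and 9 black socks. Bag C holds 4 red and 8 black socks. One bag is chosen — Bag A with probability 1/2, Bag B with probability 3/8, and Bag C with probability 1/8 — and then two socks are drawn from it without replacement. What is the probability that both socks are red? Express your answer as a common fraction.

313/7920

From Bag A: P(both red) = (2/10)(1/9) = 1/45.
From Bag B: P(both red) = (3/12)(2/11) = 1/22.
From Bag C: P(both red) = (4/12)(3/11) = 1/11.
Total probability = (1/2)(1/45) + (3/8)(1/22) + (1/8)(1/11) = 313/7920.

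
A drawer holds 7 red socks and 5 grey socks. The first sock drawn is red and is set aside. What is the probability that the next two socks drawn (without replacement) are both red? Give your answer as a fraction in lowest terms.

3/11

After the first draw, 6 of the remaining 11 socks are red.
P = 6/11 × 5/10 = 30/110 = 3/11.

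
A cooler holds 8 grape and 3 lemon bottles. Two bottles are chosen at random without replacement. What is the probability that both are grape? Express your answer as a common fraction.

28/55

P(all grape) = 8/11 × 7/10 = 56/110 = 28/55.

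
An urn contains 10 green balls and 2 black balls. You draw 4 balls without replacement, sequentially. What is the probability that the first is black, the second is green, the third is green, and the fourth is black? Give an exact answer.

Chain rule:
P = 2/12 × 10/11 × 9/10 × 1/9 = 180/11880 = 1/66.

1/66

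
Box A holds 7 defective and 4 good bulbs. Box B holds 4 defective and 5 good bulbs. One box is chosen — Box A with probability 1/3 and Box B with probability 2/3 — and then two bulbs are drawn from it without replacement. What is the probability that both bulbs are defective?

From Box A: P(both defective) = (7/11)(6/10) = 21/55.
From Box B: P(both defective) = (4/9)(3/8) = 1/6.
Total probability = (1/3)(21/55) + (2/3)(1/6) = 118/495.

118/495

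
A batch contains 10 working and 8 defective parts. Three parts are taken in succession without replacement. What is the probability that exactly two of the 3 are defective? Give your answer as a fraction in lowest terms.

One ordering (defective drawn first) has probability 8/18 × 7/17 × 10/16 = 560/4896 = 35/306.
There are C(3,2) = 3 such orderings, each equally likely, so P = 3 × 35/306 = 35/102.

35/102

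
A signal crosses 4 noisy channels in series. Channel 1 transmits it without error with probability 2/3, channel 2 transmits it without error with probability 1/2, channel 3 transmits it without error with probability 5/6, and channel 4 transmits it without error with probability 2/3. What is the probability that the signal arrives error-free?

5/27

Each stage is reached only if all earlier stages succeed, so
P = 2/3 × 1/2 × 5/6 × 2/3 = 20/108 = 5/27.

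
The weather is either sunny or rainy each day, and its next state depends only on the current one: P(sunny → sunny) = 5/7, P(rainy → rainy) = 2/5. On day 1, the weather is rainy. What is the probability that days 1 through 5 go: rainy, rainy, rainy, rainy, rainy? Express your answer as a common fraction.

Day 1 is given. For each transition, use the conditional probability from the current state:
P(rainy | rainy) = 2/5; P(rainy | rainy) = 2/5; P(rainy | rainy) = 2/5; P(rainy | rainy) = 2/5.
P = 2/5 × 2/5 × 2/5 × 2/5 = 16/625.

16/625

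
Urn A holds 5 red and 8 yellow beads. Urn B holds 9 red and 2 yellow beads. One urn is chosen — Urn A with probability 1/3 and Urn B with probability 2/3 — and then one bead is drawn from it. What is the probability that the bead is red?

289/429

From Urn A: P(red) = 5/13.
From Urn B: P(red) = 9/11.
Total probability = (1/3)(5/13) + (2/3)(9/11) = 289/429.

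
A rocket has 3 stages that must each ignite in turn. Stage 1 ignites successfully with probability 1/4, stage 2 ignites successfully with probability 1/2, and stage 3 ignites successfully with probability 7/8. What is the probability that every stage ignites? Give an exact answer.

7/64

The events are sequential, so multiply the conditional probabilities:
P = 1/4 × 1/2 × 7/8 = 7/64.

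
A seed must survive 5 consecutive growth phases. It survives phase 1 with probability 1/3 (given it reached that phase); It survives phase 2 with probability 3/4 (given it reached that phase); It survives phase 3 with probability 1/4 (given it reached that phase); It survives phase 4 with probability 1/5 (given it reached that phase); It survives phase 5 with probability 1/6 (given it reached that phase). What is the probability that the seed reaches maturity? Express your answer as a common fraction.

1/480

The events are sequential, so multiply the conditional probabilities:
P = 1/3 × 3/4 × 1/4 × 1/5 × 1/6 = 3/1440 = 1/480.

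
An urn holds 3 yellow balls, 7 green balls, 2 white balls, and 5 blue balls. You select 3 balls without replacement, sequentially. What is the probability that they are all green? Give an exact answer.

P(all green) = 7/17 × 6/16 × 5/15 = 210/4080 = 7/136.

7/136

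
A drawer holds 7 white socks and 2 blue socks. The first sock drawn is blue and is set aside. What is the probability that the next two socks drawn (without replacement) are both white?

After the first draw, 7 of the remaining 8 socks are white.
P = 7/8 × 6/7 = 42/56 = 3/4.

3/4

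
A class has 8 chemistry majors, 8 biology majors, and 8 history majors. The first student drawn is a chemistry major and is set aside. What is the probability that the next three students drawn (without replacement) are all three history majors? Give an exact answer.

With the first student removed, 8 history majors remain out of 23.
P = 8/23 × 7/22 × 6/21 = 336/10626 = 8/253.

8/253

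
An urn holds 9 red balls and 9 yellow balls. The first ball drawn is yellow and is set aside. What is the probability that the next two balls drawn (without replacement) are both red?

With the first ball removed, 9 red remain out of 17.
P = 9/17 × 8/16 = 72/272 = 9/34.

9/34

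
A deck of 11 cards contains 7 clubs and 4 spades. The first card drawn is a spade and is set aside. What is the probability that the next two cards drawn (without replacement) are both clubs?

After the first draw, 7 of the remaining 10 cards are clubs.
P = 7/10 × 6/9 = 42/90 = 7/15.

7/15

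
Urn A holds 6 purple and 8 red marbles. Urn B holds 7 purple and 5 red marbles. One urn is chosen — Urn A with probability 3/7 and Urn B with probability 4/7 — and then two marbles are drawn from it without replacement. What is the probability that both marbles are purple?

From Urn A: P(both purple) = (6/14)(5/13) = 15/91.
From Urn B: P(both purple) = (7/12)(6/11) = 7/22.
Total probability = (3/7)(15/91) + (4/7)(7/22) = 1769/7007.

1769/7007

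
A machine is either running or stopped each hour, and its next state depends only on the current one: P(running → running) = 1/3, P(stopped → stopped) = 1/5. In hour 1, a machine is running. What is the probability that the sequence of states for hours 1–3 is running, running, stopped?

Hour 1 is given. For each transition, use the conditional probability from the current state:
P(running | running) = 1/3; P(stopped | running) = 2/3.
P = 1/3 × 2/3 = 2/9.

2/9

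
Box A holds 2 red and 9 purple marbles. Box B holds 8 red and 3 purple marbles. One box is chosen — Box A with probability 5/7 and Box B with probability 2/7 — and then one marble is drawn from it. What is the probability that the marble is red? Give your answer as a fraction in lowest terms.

26/77

From Box A: P(red) = 2/11.
From Box B: P(red) = 8/11.
Total probability = (5/7)(2/11) + (2/7)(8/11) = 26/77.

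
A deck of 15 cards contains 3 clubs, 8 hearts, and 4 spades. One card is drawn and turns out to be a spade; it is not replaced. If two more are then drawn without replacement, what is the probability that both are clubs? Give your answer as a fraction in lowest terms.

With the first card removed, 3 clubs remain out of 14.
P = 3/14 × 2/13 = 6/182 = 3/91.

3/91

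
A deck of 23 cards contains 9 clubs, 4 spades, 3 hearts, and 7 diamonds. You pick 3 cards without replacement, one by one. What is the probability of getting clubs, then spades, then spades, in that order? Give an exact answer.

Multiply the probability of each draw given the previous ones:
P = 9/23 × 4/22 × 3/21 = 108/10626 = 18/1771.

18/1771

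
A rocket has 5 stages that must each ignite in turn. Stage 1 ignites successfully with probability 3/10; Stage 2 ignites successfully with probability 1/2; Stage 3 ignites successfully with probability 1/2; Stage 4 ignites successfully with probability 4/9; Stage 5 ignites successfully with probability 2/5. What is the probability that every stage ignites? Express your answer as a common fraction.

The events are sequential, so multiply the conditional probabilities:
P = 3/10 × 1/2 × 1/2 × 4/9 × 2/5 = 24/1800 = 1/75.

1/75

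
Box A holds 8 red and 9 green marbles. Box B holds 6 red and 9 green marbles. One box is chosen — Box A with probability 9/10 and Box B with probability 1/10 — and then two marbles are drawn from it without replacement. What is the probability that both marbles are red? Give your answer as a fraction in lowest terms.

From Box A: P(both red) = (8/17)(7/16) = 7/34.
From Box B: P(both red) = (6/15)(5/14) = 1/7.
Total probability = (9/10)(7/34) + (1/10)(1/7) = 95/476.

95/476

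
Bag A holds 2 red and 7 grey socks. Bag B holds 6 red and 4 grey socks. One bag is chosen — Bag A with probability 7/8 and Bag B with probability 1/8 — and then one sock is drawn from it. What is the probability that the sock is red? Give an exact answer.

97/360

From Bag A: P(red) = 2/9.
From Bag B: P(red) = 6/10.
Total probability = (7/8)(2/9) + (1/8)(6/10) = 97/360.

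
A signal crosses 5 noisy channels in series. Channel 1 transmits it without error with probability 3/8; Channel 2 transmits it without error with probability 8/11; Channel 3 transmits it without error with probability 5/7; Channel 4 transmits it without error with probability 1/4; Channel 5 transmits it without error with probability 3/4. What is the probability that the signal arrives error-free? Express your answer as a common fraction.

45/1232

Each stage is reached only if all earlier stages succeed, so
P = 3/8 × 8/11 × 5/7 × 1/4 × 3/4 = 360/9856 = 45/1232.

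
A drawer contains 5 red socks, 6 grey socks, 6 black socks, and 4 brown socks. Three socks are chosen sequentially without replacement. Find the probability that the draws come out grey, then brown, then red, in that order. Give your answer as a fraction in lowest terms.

2/133

Each draw changes the counts, so multiply the conditional probabilities along the sequence:
P = 6/21 × 4/20 × 5/19 = 120/7980 = 2/133.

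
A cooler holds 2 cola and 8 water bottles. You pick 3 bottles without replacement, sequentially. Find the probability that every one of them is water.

P(every draw is water) = 8/10 × 7/9 × 6/8 = 336/720 = 7/15.

7/15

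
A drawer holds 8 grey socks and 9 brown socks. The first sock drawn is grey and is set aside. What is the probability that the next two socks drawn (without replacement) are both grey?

With the first sock removed, 7 grey remain out of 16.
P = 7/16 × 6/15 = 42/240 = 7/40.

7/40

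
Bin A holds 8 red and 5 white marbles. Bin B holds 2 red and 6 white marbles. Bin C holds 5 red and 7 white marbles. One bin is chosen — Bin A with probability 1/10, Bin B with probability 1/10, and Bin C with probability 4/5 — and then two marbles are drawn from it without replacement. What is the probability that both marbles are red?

19301/120120

From Bin A: P(both red) = (8/13)(7/12) = 14/39.
From Bin B: P(both red) = (2/8)(1/7) = 1/28.
From Bin C: P(both red) = (5/12)(4/11) = 5/33.
Total probability = (1/10)(14/39) + (1/10)(1/28) + (4/5)(5/33) = 19301/120120.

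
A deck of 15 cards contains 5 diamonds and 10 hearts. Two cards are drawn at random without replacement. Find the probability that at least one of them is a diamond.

P(no diamonds) = 10/15 × 9/14 = 90/210 = 3/7.
P(at least one) = 1 − 3/7 = 4/7.

4/7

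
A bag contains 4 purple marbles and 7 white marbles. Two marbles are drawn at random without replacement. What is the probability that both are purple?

6/55

P = 4/11 × 3/10 = 12/110 = 6/55.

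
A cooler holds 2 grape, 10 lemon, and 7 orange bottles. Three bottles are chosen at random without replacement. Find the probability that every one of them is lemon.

40/323

P(all lemon) = 10/19 × 9/18 × 8/17 = 720/5814 = 40/323.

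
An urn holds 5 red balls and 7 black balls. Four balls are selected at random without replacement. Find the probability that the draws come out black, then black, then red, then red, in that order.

7/99

Each draw changes the counts, so multiply the conditional probabilities along the sequence:
P = 7/12 × 6/11 × 5/10 × 4/9 = 840/11880 = 7/99.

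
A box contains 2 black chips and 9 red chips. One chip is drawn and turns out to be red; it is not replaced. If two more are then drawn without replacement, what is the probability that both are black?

After the first draw, 2 of the remaining 10 chips are black.
P = 2/10 × 1/9 = 2/90 = 1/45.

1/45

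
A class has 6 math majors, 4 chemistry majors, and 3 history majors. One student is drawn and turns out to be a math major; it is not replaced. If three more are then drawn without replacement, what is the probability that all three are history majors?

With the first student removed, 3 history majors remain out of 12.
P = 3/12 × 2/11 × 1/10 = 6/1320 = 1/220.

1/220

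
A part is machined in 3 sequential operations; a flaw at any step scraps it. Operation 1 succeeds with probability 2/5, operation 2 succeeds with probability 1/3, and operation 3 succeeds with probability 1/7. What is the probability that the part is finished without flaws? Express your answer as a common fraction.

The events are sequential, so multiply the conditional probabilities:
P = 2/5 × 1/3 × 1/7 = 2/105.

2/105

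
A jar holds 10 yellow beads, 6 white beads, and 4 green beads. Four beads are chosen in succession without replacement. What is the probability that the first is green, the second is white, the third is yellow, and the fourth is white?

10/969

Multiply the probability of each draw given the previous ones:
P = 4/20 × 6/19 × 10/18 × 5/17 = 1200/116280 = 10/969.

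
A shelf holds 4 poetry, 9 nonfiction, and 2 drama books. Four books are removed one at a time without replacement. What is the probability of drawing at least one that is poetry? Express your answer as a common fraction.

P(no poetry) = 11/15 × 10/14 × 9/13 × 8/12 = 7920/32760 = 22/91.
P(at least one) = 1 − 22/91 = 69/91.

69/91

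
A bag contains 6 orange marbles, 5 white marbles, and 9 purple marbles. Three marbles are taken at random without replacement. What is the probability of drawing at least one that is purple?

65/76

P(no purple) = 11/20 × 10/19 × 9/18 = 990/6840 = 11/76.
P(at least one) = 1 − 11/76 = 65/76.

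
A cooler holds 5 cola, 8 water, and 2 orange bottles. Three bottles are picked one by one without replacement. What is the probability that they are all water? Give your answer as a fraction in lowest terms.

P(all water) = 8/15 × 7/14 × 6/13 = 336/2730 = 8/65.

8/65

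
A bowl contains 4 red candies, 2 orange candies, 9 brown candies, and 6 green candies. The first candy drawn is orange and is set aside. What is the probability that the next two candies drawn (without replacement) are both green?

With the first candy removed, 6 green remain out of 20.
P = 6/20 × 5/19 = 30/380 = 3/38.

3/38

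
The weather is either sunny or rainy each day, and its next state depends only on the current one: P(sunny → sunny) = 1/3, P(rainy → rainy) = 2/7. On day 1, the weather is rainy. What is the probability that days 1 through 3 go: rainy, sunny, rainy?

10/21

Day 1 is given. For each transition, use the conditional probability from the current state:
P(sunny | rainy) = 5/7; P(rainy | sunny) = 2/3.
P = 5/7 × 2/3 = 10/21.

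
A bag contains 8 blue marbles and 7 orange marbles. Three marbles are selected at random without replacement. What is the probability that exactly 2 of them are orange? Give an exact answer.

24/65

One ordering (orange drawn first) has probability 7/15 × 6/14 × 8/13 = 336/2730 = 8/65.
There are C(3,2) = 3 such orderings, each equally likely, so P = 3 × 8/65 = 24/65.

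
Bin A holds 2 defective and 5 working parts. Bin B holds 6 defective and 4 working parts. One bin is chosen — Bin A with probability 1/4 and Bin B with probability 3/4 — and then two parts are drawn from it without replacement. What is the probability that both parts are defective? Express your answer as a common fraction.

11/42

From Bin A: P(both defective) = (2/7)(1/6) = 1/21.
From Bin B: P(both defective) = (6/10)(5/9) = 1/3.
Total probability = (1/4)(1/21) + (3/4)(1/3) = 11/42.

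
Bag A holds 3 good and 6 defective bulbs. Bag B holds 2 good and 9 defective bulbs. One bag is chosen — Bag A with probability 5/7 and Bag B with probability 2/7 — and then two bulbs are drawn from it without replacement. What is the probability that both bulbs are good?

299/4620

From Bag A: P(both good) = (3/9)(2/8) = 1/12.
From Bag B: P(both good) = (2/11)(1/10) = 1/55.
Total probability = (5/7)(1/12) + (2/7)(1/55) = 299/4620.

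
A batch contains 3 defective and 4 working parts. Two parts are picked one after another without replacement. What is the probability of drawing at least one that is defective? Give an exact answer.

5/7

P(no defective) = 4/7 × 3/6 = 12/42 = 2/7.
P(at least one) = 1 − 2/7 = 5/7.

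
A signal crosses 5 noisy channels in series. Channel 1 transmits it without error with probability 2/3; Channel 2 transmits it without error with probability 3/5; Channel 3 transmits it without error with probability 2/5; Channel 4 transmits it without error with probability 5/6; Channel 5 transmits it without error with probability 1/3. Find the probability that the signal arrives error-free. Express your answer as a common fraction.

Multiplying along the chain,
P = 2/3 × 3/5 × 2/5 × 5/6 × 1/3 = 60/1350 = 2/45.

2/45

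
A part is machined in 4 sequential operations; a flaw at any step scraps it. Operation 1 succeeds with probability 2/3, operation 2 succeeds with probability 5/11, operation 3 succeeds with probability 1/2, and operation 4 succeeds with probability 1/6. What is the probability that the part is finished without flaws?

The events are sequential, so multiply the conditional probabilities:
P = 2/3 × 5/11 × 1/2 × 1/6 = 10/396 = 5/198.

5/198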